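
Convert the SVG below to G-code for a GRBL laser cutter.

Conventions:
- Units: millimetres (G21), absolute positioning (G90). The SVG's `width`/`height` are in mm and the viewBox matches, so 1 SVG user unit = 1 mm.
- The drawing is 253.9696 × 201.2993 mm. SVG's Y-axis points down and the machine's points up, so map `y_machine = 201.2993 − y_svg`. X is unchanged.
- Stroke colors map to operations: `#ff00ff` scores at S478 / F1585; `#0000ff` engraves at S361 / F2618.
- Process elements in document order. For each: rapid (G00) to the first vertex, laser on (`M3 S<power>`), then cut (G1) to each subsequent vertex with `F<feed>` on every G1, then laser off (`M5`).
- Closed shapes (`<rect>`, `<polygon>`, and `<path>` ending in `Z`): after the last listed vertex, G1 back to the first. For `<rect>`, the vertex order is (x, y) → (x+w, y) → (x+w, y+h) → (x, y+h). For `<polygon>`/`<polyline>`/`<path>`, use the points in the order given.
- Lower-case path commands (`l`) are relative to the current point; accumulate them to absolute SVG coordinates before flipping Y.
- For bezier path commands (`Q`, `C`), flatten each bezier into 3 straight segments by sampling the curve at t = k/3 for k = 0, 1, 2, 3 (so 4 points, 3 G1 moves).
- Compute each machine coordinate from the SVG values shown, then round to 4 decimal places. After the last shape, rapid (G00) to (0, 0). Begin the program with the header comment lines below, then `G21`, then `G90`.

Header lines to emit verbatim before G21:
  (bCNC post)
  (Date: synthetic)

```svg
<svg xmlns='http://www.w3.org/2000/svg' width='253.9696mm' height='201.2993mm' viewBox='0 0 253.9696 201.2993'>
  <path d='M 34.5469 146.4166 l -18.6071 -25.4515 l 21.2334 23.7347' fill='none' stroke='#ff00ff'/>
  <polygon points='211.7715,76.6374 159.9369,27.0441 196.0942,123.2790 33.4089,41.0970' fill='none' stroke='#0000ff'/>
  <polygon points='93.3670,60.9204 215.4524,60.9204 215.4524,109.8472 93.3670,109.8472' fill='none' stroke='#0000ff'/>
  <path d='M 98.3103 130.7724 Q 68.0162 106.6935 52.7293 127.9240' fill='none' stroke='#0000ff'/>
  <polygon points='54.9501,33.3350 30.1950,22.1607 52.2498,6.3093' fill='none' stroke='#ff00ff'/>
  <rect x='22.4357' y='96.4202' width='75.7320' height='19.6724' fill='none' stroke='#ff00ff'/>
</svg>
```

(bCNC post)
(Date: synthetic)
G21
G90
G00 X34.5469 Y54.8827
M3 S478
G1 X15.9398 Y80.3342 F1585
G1 X37.1732 Y56.5995 F1585
M5
G00 X211.7715 Y124.6619
M3 S361
G1 X159.9369 Y174.2552 F2618
G1 X196.0942 Y78.0203 F2618
G1 X33.4089 Y160.2023 F2618
G1 X211.7715 Y124.6619 F2618
M5
G00 X93.3670 Y140.3789
M3 S361
G1 X215.4524 Y140.3789 F2618
G1 X215.4524 Y91.4521 F2618
G1 X93.3670 Y91.4521 F2618
G1 X93.3670 Y140.3789 F2618
M5
G00 X98.3103 Y70.5269
M3 S361
G1 X79.7817 Y81.5451 F2618
G1 X64.5880 Y82.4946 F2618
G1 X52.7293 Y73.3753 F2618
M5
G00 X54.9501 Y167.9643
M3 S478
G1 X30.1950 Y179.1386 F1585
G1 X52.2498 Y194.9900 F1585
G1 X54.9501 Y167.9643 F1585
M5
G00 X22.4357 Y104.8791
M3 S478
G1 X98.1677 Y104.8791 F1585
G1 X98.1677 Y85.2067 F1585
G1 X22.4357 Y85.2067 F1585
G1 X22.4357 Y104.8791 F1585
M5
G00 X0.0000 Y0.0000

Since the viewBox matches the mm dimensions, user units are millimetres directly. The only transform is the Y-flip y_m = 201.2993 − y_svg.

Shape 1 is a open polyline drawn with `<path>`. Its stroke #ff00ff means score at S478, F1585. After flipping Y the toolpath is (34.5469,54.8827) → (15.9398,80.3342) → (37.1732,56.5995).

Shape 2 is a closed polygon drawn with `<polygon>`. Its stroke #0000ff means engrave at S361, F2618. After flipping Y the toolpath is (211.7715,124.6619) → (159.9369,174.2552) → (196.0942,78.0203) → (33.4089,160.2023) → (211.7715,124.6619), returning to the start.

Shape 3 is a rectangle drawn with `<polygon>`. Its stroke #0000ff means engrave at S361, F2618. After flipping Y the toolpath is (93.3670,140.3789) → (215.4524,140.3789) → (215.4524,91.4521) → (93.3670,91.4521) → (93.3670,140.3789), returning to the start.

Shape 4 is a quadratic bezier drawn with `<path>`. Its stroke #0000ff means engrave at S361, F2618. After flipping Y the toolpath is (98.3103,70.5269) → (79.7817,81.5451) → (64.5880,82.4946) → (52.7293,73.3753).

Shape 5 is a regular polygon drawn with `<polygon>`. Its stroke #ff00ff means score at S478, F1585. After flipping Y the toolpath is (54.9501,167.9643) → (30.1950,179.1386) → (52.2498,194.9900) → (54.9501,167.9643), returning to the start.

Shape 6 is a rectangle drawn with `<rect>`. Its stroke #ff00ff means score at S478, F1585. After flipping Y the toolpath is (22.4357,104.8791) → (98.1677,104.8791) → (98.1677,85.2067) → (22.4357,85.2067) → (22.4357,104.8791), returning to the start.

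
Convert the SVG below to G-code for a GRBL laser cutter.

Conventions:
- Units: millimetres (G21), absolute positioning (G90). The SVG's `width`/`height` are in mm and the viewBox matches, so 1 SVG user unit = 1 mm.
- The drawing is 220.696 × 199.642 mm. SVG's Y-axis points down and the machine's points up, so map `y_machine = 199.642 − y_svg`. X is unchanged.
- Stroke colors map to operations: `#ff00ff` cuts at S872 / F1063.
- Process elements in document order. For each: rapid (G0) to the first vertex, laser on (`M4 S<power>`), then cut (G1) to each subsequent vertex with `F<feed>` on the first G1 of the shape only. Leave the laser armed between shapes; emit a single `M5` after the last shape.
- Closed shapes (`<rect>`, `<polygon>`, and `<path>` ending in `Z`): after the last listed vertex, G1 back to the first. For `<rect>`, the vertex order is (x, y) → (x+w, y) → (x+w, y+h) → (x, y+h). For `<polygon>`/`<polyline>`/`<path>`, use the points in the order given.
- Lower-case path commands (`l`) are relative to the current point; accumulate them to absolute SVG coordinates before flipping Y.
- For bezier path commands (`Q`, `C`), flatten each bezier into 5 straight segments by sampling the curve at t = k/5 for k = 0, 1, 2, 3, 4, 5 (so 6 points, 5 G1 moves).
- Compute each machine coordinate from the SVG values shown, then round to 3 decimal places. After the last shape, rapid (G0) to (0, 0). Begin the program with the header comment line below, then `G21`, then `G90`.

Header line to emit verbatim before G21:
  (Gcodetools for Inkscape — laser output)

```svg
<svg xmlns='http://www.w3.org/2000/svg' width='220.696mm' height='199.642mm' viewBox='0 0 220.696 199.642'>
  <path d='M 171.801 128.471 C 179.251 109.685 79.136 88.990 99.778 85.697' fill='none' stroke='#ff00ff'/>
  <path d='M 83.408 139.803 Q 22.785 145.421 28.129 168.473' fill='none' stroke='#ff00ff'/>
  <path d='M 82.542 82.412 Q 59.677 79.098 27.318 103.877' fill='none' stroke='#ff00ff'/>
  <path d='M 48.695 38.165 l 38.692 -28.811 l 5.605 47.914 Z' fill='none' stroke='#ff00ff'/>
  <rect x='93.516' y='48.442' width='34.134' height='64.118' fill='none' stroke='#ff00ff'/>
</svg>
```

(Gcodetools for Inkscape — laser output)
G21
G90
G0 X171.801 Y71.171
M4 S872
G1 X165.190 Y82.517 F1063
G1 X143.722 Y93.395
G1 X118.358 Y102.876
G1 X100.057 Y110.035
G1 X99.778 Y113.945
G0 X83.408 Y59.839
M4 S872
G1 X61.797 Y56.894 F1063
G1 X45.464 Y52.555
G1 X34.409 Y46.821
G1 X28.630 Y39.692
G1 X28.129 Y31.169
G0 X82.542 Y117.230
M4 S872
G1 X73.016 Y117.432 F1063
G1 X62.731 Y115.386
G1 X51.686 Y111.093
G1 X39.882 Y104.553
G1 X27.318 Y95.765
G0 X48.695 Y161.477
M4 S872
G1 X87.387 Y190.288 F1063
G1 X92.992 Y142.374
G1 X48.695 Y161.477
G0 X93.516 Y151.200
M4 S872
G1 X127.650 Y151.200 F1063
G1 X127.650 Y87.082
G1 X93.516 Y87.082
G1 X93.516 Y151.200
M5
G0 X0.000 Y0.000

viewBox `0 0 220.696 199.642` with mm width/height → 1 unit = 1 mm. Flip: y_m = 199.642 − y_svg.

**Shape 1** — `<path>` cubic bezier, stroke `#ff00ff` → cut (S872, F1063). Control points (SVG): P0=(171.801,128.471), P1=(179.251,109.685), P2=(79.136,88.990), P3=(99.778,85.697); sampled at t=k/5. Machine vertices: (171.801,71.171) → (165.190,82.517) → (143.722,93.395) → (118.358,102.876) → (100.057,110.035) → (99.778,113.945). Open path.

**Shape 2** — `<path>` quadratic bezier, stroke `#ff00ff` → cut (S872, F1063). Control points (SVG): P0=(83.408,139.803), P1=(22.785,145.421), P2=(28.129,168.473); sampled at t=k/5. Machine vertices: (83.408,59.839) → (61.797,56.894) → (45.464,52.555) → (34.409,46.821) → (28.630,39.692) → (28.129,31.169). Open path.

**Shape 3** — `<path>` quadratic bezier, stroke `#ff00ff` → cut (S872, F1063). Control points (SVG): P0=(82.542,82.412), P1=(59.677,79.098), P2=(27.318,103.877); sampled at t=k/5. Machine vertices: (82.542,117.230) → (73.016,117.432) → (62.731,115.386) → (51.686,111.093) → (39.882,104.553) → (27.318,95.765). Open path.

**Shape 4** — `<path>` regular polygon, stroke `#ff00ff` → cut (S872, F1063). Machine vertices: (48.695,161.477) → (87.387,190.288) → (92.992,142.374) → (48.695,161.477). Closed: final G1 returns to the first vertex.

**Shape 5** — `<rect>` rectangle, stroke `#ff00ff` → cut (S872, F1063). Machine vertices: (93.516,151.200) → (127.650,151.200) → (127.650,87.082) → (93.516,87.082) → (93.516,151.200). Closed: final G1 returns to the first vertex.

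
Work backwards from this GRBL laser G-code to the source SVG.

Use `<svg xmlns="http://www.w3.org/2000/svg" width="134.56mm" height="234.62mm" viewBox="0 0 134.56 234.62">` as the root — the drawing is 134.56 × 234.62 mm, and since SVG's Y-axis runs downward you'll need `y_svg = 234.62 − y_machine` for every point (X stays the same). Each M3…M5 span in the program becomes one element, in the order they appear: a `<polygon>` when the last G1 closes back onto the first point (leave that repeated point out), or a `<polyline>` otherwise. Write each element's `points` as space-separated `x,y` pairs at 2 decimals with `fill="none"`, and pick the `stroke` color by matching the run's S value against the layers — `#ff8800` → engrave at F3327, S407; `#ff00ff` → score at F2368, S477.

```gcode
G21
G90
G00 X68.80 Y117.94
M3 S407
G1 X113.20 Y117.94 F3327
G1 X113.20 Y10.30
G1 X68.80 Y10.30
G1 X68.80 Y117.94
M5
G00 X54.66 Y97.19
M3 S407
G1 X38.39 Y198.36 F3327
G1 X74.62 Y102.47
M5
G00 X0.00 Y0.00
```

<svg xmlns="http://www.w3.org/2000/svg" width="134.56mm" height="234.62mm" viewBox="0 0 134.56 234.62">
  <polygon points="68.80,116.68 113.20,116.68 113.20,224.32 68.80,224.32" fill="none" stroke="#ff8800"/>
  <polyline points="54.66,137.43 38.39,36.26 74.62,132.15" fill="none" stroke="#ff8800"/>
</svg>

y_svg = 234.62 − y_m. Every run uses S407, so all elements get stroke `#ff8800` (engrave).

[1] closed run; points: 68.80,116.68 113.20,116.68 113.20,224.32 68.80,224.32

[2] open run; points: 54.66,137.43 38.39,36.26 74.62,132.15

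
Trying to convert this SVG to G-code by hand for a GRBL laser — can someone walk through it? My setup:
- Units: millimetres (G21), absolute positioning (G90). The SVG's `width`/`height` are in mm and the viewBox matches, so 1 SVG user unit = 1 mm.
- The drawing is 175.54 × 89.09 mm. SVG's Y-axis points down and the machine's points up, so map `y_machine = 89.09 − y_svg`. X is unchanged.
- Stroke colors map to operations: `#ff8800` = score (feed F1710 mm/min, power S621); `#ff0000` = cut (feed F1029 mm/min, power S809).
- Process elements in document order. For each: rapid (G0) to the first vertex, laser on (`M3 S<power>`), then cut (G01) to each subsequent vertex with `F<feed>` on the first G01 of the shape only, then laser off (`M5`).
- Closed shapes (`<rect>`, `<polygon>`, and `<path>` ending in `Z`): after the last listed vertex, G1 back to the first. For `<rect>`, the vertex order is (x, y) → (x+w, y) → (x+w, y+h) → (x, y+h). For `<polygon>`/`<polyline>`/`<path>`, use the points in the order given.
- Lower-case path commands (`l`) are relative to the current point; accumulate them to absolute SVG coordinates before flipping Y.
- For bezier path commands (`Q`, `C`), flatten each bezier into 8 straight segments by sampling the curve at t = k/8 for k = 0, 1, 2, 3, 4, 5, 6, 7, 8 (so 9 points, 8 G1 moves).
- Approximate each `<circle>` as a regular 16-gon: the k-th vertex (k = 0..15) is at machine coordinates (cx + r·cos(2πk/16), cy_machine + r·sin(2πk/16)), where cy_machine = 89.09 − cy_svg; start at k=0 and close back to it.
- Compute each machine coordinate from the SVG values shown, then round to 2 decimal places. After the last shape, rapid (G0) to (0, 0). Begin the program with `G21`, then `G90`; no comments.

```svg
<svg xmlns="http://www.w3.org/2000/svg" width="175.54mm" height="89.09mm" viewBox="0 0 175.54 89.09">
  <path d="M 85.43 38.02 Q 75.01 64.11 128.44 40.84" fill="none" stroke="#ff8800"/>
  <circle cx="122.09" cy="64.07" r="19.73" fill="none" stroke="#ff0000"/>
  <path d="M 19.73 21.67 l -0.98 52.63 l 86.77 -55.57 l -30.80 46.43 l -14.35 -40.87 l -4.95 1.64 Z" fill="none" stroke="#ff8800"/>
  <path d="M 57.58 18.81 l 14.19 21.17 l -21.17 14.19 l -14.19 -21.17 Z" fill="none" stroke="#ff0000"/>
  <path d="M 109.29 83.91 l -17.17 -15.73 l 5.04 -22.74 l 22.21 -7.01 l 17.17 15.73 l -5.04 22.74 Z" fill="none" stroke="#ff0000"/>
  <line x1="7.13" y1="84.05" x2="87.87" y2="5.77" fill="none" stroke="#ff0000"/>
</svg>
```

G21
G90
G0 X85.43 Y51.07
M3 S621
G01 X83.82 Y45.32 F1710
G01 X84.21 Y41.11
G01 X86.59 Y38.44
G01 X90.97 Y37.32
G01 X97.35 Y37.74
G01 X105.72 Y39.70
G01 X116.08 Y43.20
G01 X128.44 Y48.25
M5
G0 X141.82 Y25.02
M3 S809
G01 X140.32 Y32.57 F1029
G01 X136.04 Y38.97
G01 X129.64 Y43.25
G01 X122.09 Y44.75
G01 X114.54 Y43.25
G01 X108.14 Y38.97
G01 X103.86 Y32.57
G01 X102.36 Y25.02
G01 X103.86 Y17.47
G01 X108.14 Y11.07
G01 X114.54 Y6.79
G01 X122.09 Y5.29
G01 X129.64 Y6.79
G01 X136.04 Y11.07
G01 X140.32 Y17.47
G01 X141.82 Y25.02
M5
G0 X19.73 Y67.42
M3 S621
G01 X18.75 Y14.79 F1710
G01 X105.52 Y70.36
G01 X74.72 Y23.93
G01 X60.37 Y64.80
G01 X55.42 Y63.16
G01 X19.73 Y67.42
M5
G0 X57.58 Y70.28
M3 S809
G01 X71.77 Y49.11 F1029
G01 X50.60 Y34.92
G01 X36.41 Y56.09
G01 X57.58 Y70.28
M5
G0 X109.29 Y5.18
M3 S809
G01 X92.12 Y20.91 F1029
G01 X97.16 Y43.65
G01 X119.37 Y50.66
G01 X136.54 Y34.93
G01 X131.50 Y12.19
G01 X109.29 Y5.18
M5
G0 X7.13 Y5.04
M3 S809
G01 X87.87 Y83.32 F1029
M5
G0 X0.00 Y0.00

1 u = 1 mm; y_m = 89.09 − y.

[1] `<path>` quadratic bezier, #ff8800→score S621 F1710: (85.43,51.07) → (83.82,45.32) → (84.21,41.11) → (86.59,38.44) → (90.97,37.32) → (97.35,37.74) → (105.72,39.70) → (116.08,43.20) → (128.44,48.25)

[2] `<circle>` circle, #ff0000→cut S809 F1029: (141.82,25.02) → (140.32,32.57) → (136.04,38.97) → (129.64,43.25) → (122.09,44.75) → (114.54,43.25) → (108.14,38.97) → (103.86,32.57) → (102.36,25.02) → (103.86,17.47) → (108.14,11.07) → (114.54,6.79) → (122.09,5.29) → (129.64,6.79) → (136.04,11.07) → (140.32,17.47) → (141.82,25.02) (closed)

[3] `<path>` closed polygon, #ff8800→score S621 F1710: (19.73,67.42) → (18.75,14.79) → (105.52,70.36) → (74.72,23.93) → (60.37,64.80) → (55.42,63.16) → (19.73,67.42) (closed)

[4] `<path>` regular polygon, #ff0000→cut S809 F1029: (57.58,70.28) → (71.77,49.11) → (50.60,34.92) → (36.41,56.09) → (57.58,70.28) (closed)

[5] `<path>` regular polygon, #ff0000→cut S809 F1029: (109.29,5.18) → (92.12,20.91) → (97.16,43.65) → (119.37,50.66) → (136.54,34.93) → (131.50,12.19) → (109.29,5.18) (closed)

[6] `<line>` line segment, #ff0000→cut S809 F1029: (7.13,5.04) → (87.87,83.32)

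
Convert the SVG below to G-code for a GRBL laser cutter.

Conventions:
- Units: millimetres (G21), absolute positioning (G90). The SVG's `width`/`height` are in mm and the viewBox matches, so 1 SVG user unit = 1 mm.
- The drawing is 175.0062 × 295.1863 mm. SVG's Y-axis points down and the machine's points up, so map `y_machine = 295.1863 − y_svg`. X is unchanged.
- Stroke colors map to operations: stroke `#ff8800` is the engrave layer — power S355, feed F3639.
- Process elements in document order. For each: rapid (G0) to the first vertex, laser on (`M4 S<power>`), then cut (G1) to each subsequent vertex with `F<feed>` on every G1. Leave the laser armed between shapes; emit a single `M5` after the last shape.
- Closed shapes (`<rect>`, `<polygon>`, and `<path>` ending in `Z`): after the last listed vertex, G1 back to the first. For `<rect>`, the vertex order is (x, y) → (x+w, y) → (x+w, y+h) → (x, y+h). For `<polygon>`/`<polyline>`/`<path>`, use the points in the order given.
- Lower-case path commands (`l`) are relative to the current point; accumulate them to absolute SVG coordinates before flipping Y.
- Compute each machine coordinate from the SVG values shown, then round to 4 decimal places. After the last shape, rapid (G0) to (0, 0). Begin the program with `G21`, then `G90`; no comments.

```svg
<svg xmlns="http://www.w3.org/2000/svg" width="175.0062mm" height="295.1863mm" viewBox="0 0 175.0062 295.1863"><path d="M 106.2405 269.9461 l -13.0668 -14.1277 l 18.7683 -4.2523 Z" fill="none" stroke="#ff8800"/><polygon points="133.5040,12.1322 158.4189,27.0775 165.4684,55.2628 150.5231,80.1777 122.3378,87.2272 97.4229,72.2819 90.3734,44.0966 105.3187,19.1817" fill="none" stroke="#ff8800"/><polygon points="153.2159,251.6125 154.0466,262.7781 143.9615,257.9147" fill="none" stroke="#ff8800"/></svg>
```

1 u = 1 mm; y_m = 295.1863 − y.

[1] `<path>` regular polygon, #ff8800→engrave S355 F3639: (106.2405,25.2402) → (93.1737,39.3679) → (111.9420,43.6202) → (106.2405,25.2402) (closed)

[2] `<polygon>` regular polygon, #ff8800→engrave S355 F3639: (133.5040,283.0541) → (158.4189,268.1088) → (165.4684,239.9235) → (150.5231,215.0086) → (122.3378,207.9591) → (97.4229,222.9044) → (90.3734,251.0897) → (105.3187,276.0046) → (133.5040,283.0541) (closed)

[3] `<polygon>` regular polygon, #ff8800→engrave S355 F3639: (153.2159,43.5738) → (154.0466,32.4082) → (143.9615,37.2716) → (153.2159,43.5738) (closed)

G21
G90
G0 X106.2405 Y25.2402
M4 S355
G1 X93.1737 Y39.3679 F3639
G1 X111.9420 Y43.6202 F3639
G1 X106.2405 Y25.2402 F3639
G0 X133.5040 Y283.0541
M4 S355
G1 X158.4189 Y268.1088 F3639
G1 X165.4684 Y239.9235 F3639
G1 X150.5231 Y215.0086 F3639
G1 X122.3378 Y207.9591 F3639
G1 X97.4229 Y222.9044 F3639
G1 X90.3734 Y251.0897 F3639
G1 X105.3187 Y276.0046 F3639
G1 X133.5040 Y283.0541 F3639
G0 X153.2159 Y43.5738
M4 S355
G1 X154.0466 Y32.4082 F3639
G1 X143.9615 Y37.2716 F3639
G1 X153.2159 Y43.5738 F3639
M5
G0 X0.0000 Y0.0000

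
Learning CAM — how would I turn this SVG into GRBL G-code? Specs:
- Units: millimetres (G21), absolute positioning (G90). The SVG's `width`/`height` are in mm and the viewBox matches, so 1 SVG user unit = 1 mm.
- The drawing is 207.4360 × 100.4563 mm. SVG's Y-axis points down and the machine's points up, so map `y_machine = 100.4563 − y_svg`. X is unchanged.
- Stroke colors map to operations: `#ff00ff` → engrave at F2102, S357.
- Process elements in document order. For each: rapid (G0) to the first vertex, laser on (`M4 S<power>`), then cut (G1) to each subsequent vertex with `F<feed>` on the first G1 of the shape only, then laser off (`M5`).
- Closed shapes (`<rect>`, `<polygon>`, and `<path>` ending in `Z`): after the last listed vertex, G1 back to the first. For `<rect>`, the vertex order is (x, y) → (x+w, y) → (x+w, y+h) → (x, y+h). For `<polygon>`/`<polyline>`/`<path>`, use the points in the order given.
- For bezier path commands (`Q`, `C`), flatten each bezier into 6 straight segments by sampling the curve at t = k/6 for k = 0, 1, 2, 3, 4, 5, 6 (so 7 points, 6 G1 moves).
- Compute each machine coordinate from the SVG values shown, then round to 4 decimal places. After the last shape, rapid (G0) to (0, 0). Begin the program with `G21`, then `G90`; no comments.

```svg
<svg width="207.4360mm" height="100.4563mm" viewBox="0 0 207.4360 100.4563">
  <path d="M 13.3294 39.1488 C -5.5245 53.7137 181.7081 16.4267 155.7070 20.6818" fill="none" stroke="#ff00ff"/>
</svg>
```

G21
G90
G0 X13.3294 Y61.3075
M4 S357
G1 X19.1350 Y57.9137 F2102
G1 X47.6406 Y60.5675
G1 X87.1984 Y66.6748
G1 X126.1606 Y73.6413
G1 X152.8794 Y78.8726
G1 X155.7070 Y79.7745
M5
G0 X0.0000 Y0.0000

Since the viewBox matches the mm dimensions, user units are millimetres directly. The only transform is the Y-flip y_m = 100.4563 − y_svg.

Shape 1 is a cubic bezier drawn with `<path>`. Its stroke #ff00ff means engrave at S357, F2102. After flipping Y the toolpath is (13.3294,61.3075) → (19.1350,57.9137) → (47.6406,60.5675) → (87.1984,66.6748) → (126.1606,73.6413) → (152.8794,78.8726) → (155.7070,79.7745).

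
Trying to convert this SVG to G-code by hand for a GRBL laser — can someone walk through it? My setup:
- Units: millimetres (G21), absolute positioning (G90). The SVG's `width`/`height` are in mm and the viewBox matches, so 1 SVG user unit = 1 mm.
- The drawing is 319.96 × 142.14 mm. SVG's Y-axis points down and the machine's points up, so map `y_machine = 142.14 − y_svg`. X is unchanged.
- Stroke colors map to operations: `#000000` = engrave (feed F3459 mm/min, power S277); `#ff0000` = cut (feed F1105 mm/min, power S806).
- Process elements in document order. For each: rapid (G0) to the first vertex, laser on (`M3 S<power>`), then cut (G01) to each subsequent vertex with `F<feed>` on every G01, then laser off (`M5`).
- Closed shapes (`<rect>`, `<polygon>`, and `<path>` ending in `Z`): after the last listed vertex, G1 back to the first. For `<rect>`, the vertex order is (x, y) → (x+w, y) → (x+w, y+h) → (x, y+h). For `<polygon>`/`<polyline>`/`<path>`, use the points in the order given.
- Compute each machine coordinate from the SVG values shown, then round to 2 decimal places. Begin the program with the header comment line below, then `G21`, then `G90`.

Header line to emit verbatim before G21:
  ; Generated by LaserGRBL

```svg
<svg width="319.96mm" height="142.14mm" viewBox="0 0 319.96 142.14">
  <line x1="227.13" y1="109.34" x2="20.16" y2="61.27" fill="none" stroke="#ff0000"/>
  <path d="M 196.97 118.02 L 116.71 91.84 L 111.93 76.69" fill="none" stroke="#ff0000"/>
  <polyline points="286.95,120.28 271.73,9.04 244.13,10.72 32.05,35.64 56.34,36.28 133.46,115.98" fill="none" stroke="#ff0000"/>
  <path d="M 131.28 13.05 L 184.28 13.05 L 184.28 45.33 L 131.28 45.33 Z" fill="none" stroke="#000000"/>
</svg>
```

; Generated by LaserGRBL
G21
G90
G0 X227.13 Y32.80
M3 S806
G01 X20.16 Y80.87 F1105
M5
G0 X196.97 Y24.12
M3 S806
G01 X116.71 Y50.30 F1105
G01 X111.93 Y65.45 F1105
M5
G0 X286.95 Y21.86
M3 S806
G01 X271.73 Y133.10 F1105
G01 X244.13 Y131.42 F1105
G01 X32.05 Y106.50 F1105
G01 X56.34 Y105.86 F1105
G01 X133.46 Y26.16 F1105
M5
G0 X131.28 Y129.09
M3 S277
G01 X184.28 Y129.09 F3459
G01 X184.28 Y96.81 F3459
G01 X131.28 Y96.81 F3459
G01 X131.28 Y129.09 F3459
M5

viewBox `0 0 319.96 142.14` with mm width/height → 1 unit = 1 mm. Flip: y_m = 142.14 − y_svg.

**Shape 1** — `<line>` line segment, stroke `#ff0000` → cut (S806, F1105). Machine vertices: (227.13,32.80) → (20.16,80.87). Open path.

**Shape 2** — `<path>` open polyline, stroke `#ff0000` → cut (S806, F1105). Machine vertices: (196.97,24.12) → (116.71,50.30) → (111.93,65.45). Open path.

**Shape 3** — `<polyline>` open polyline, stroke `#ff0000` → cut (S806, F1105). Machine vertices: (286.95,21.86) → (271.73,133.10) → (244.13,131.42) → (32.05,106.50) → (56.34,105.86) → (133.46,26.16). Open path.

**Shape 4** — `<path>` rectangle, stroke `#000000` → engrave (S277, F3459). Machine vertices: (131.28,129.09) → (184.28,129.09) → (184.28,96.81) → (131.28,96.81) → (131.28,129.09). Closed: final G1 returns to the first vertex.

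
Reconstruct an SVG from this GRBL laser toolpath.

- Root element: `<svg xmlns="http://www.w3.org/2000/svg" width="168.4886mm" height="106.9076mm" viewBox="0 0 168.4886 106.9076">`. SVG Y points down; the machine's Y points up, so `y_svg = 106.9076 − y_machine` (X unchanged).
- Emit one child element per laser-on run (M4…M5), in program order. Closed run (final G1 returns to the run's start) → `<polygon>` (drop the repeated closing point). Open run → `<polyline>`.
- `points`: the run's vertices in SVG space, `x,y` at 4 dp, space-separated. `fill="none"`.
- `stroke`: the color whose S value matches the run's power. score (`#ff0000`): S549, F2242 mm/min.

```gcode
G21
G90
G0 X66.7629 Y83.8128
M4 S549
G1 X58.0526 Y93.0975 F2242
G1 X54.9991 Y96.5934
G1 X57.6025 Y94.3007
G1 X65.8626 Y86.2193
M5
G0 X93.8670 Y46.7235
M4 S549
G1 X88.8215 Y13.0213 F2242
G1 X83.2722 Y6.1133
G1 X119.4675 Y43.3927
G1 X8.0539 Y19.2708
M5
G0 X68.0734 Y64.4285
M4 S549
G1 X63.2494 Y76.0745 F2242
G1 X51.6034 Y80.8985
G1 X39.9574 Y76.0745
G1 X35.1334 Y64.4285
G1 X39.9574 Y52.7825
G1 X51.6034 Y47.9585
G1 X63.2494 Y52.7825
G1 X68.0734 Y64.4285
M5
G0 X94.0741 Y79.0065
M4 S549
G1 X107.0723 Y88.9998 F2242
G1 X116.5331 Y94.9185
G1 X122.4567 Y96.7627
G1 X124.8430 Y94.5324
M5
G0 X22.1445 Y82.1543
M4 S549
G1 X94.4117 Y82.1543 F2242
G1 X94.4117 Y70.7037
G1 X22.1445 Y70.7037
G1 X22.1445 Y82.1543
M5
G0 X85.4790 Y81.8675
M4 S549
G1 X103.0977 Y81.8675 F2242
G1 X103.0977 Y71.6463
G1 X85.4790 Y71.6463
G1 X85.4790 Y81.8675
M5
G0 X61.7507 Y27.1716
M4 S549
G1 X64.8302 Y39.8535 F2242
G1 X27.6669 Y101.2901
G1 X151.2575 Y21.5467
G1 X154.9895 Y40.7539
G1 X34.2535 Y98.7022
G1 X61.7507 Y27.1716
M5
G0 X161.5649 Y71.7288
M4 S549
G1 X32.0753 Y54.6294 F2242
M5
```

Each laser-on run becomes one SVG element. Flip Y back into SVG space with y_svg = 106.9076 − y_machine. Every run uses S549, so all elements get stroke `#ff0000` (score).

Run 1: The run is open, so emit a `<polyline>` with points (Y-flipped): 66.7629,23.0948 58.0526,13.8101 54.9991,10.3142 57.6025,12.6069 65.8626,20.6883.

Run 2: The run is open, so emit a `<polyline>` with points (Y-flipped): 93.8670,60.1841 88.8215,93.8863 83.2722,100.7943 119.4675,63.5149 8.0539,87.6368.

Run 3: The run returns to its start, so emit a `<polygon>` with points (Y-flipped): 68.0734,42.4791 63.2494,30.8331 51.6034,26.0091 39.9574,30.8331 35.1334,42.4791 39.9574,54.1251 51.6034,58.9491 63.2494,54.1251.

Run 4: The run is open, so emit a `<polyline>` with points (Y-flipped): 94.0741,27.9011 107.0723,17.9078 116.5331,11.9891 122.4567,10.1449 124.8430,12.3752.

Run 5: The run returns to its start, so emit a `<polygon>` with points (Y-flipped): 22.1445,24.7533 94.4117,24.7533 94.4117,36.2039 22.1445,36.2039.

Run 6: The run returns to its start, so emit a `<polygon>` with points (Y-flipped): 85.4790,25.0401 103.0977,25.0401 103.0977,35.2613 85.4790,35.2613.

Run 7: The run returns to its start, so emit a `<polygon>` with points (Y-flipped): 61.7507,79.7360 64.8302,67.0541 27.6669,5.6175 151.2575,85.3609 154.9895,66.1537 34.2535,8.2054.

Run 8: The run is open, so emit a `<polyline>` with points (Y-flipped): 161.5649,35.1788 32.0753,52.2782.

<svg xmlns="http://www.w3.org/2000/svg" width="168.4886mm" height="106.9076mm" viewBox="0 0 168.4886 106.9076">
  <polyline points="66.7629,23.0948 58.0526,13.8101 54.9991,10.3142 57.6025,12.6069 65.8626,20.6883" fill="none" stroke="#ff0000"/>
  <polyline points="93.8670,60.1841 88.8215,93.8863 83.2722,100.7943 119.4675,63.5149 8.0539,87.6368" fill="none" stroke="#ff0000"/>
  <polygon points="68.0734,42.4791 63.2494,30.8331 51.6034,26.0091 39.9574,30.8331 35.1334,42.4791 39.9574,54.1251 51.6034,58.9491 63.2494,54.1251" fill="none" stroke="#ff0000"/>
  <polyline points="94.0741,27.9011 107.0723,17.9078 116.5331,11.9891 122.4567,10.1449 124.8430,12.3752" fill="none" stroke="#ff0000"/>
  <polygon points="22.1445,24.7533 94.4117,24.7533 94.4117,36.2039 22.1445,36.2039" fill="none" stroke="#ff0000"/>
  <polygon points="85.4790,25.0401 103.0977,25.0401 103.0977,35.2613 85.4790,35.2613" fill="none" stroke="#ff0000"/>
  <polygon points="61.7507,79.7360 64.8302,67.0541 27.6669,5.6175 151.2575,85.3609 154.9895,66.1537 34.2535,8.2054" fill="none" stroke="#ff0000"/>
  <polyline points="161.5649,35.1788 32.0753,52.2782" fill="none" stroke="#ff0000"/>
</svg>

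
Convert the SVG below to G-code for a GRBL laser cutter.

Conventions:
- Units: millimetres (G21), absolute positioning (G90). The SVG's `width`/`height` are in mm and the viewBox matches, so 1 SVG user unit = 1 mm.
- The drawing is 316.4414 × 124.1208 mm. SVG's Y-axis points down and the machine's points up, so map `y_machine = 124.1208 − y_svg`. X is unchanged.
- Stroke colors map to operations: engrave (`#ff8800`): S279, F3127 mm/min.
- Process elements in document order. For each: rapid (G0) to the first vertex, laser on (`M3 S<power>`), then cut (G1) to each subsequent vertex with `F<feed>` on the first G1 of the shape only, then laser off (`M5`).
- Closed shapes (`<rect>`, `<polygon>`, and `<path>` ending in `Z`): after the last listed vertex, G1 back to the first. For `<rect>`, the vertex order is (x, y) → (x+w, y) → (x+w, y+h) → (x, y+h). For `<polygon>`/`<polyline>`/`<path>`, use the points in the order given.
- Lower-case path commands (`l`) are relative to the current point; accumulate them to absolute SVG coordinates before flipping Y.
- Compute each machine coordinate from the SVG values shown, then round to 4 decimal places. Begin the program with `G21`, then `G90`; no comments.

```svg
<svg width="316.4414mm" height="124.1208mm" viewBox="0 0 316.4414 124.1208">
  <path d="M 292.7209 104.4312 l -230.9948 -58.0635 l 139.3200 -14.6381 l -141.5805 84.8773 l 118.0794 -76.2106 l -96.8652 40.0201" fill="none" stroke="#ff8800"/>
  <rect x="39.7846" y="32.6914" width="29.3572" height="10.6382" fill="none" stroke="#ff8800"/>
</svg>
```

G21
G90
G0 X292.7209 Y19.6896
M3 S279
G1 X61.7261 Y77.7531 F3127
G1 X201.0461 Y92.3912
G1 X59.4656 Y7.5139
G1 X177.5450 Y83.7245
G1 X80.6798 Y43.7044
M5
G0 X39.7846 Y91.4294
M3 S279
G1 X69.1418 Y91.4294 F3127
G1 X69.1418 Y80.7912
G1 X39.7846 Y80.7912
G1 X39.7846 Y91.4294
M5

1 u = 1 mm; y_m = 124.1208 − y.

[1] `<path>` open polyline, #ff8800→engrave S279 F3127: (292.7209,19.6896) → (61.7261,77.7531) → (201.0461,92.3912) → (59.4656,7.5139) → (177.5450,83.7245) → (80.6798,43.7044)

[2] `<rect>` rectangle, #ff8800→engrave S279 F3127: (39.7846,91.4294) → (69.1418,91.4294) → (69.1418,80.7912) → (39.7846,80.7912) → (39.7846,91.4294) (closed)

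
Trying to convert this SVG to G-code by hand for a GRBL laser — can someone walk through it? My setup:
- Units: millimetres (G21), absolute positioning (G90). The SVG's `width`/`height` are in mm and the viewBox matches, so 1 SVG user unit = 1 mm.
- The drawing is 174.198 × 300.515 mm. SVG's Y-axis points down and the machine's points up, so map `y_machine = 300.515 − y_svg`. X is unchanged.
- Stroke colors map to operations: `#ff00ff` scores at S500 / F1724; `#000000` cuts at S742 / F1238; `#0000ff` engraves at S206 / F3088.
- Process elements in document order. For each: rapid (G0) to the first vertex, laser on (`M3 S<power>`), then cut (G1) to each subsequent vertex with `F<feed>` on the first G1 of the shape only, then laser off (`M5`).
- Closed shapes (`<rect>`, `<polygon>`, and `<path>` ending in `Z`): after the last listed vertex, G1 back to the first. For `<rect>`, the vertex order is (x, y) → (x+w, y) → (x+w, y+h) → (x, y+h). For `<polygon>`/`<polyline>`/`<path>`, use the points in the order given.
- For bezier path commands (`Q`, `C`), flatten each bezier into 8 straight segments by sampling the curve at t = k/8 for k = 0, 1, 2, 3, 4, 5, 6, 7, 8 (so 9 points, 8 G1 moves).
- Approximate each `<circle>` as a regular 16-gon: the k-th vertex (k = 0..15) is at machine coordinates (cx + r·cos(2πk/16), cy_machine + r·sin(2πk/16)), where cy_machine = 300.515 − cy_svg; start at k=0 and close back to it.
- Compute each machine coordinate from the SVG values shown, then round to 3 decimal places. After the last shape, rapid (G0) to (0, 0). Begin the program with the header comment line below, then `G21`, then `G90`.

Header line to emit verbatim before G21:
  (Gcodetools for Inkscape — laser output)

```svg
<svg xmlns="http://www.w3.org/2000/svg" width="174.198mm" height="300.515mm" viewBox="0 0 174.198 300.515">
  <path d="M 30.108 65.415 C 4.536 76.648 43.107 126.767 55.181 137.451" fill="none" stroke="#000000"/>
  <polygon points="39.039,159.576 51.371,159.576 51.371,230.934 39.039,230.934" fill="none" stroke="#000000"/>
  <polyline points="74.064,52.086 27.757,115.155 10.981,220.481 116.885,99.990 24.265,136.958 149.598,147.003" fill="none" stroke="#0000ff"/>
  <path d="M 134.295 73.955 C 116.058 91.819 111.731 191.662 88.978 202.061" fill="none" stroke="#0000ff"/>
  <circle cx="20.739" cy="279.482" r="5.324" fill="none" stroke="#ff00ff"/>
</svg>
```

(Gcodetools for Inkscape — laser output)
G21
G90
G0 X30.108 Y235.100
M3 S742
G1 X23.348 Y229.218 F1238
G1 X21.540 Y220.608
G1 X23.620 Y210.188
G1 X28.527 Y198.876
G1 X35.199 Y187.590
G1 X42.574 Y177.247
G1 X49.588 Y168.766
G1 X55.181 Y163.064
M5
G0 X39.039 Y140.939
M3 S742
G1 X51.371 Y140.939 F1238
G1 X51.371 Y69.581
G1 X39.039 Y69.581
G1 X39.039 Y140.939
M5
G0 X74.064 Y248.429
M3 S206
G1 X27.757 Y185.360 F3088
G1 X10.981 Y80.034
G1 X116.885 Y200.525
G1 X24.265 Y163.557
G1 X149.598 Y153.512
M5
G0 X134.295 Y226.560
M3 S206
G1 X128.045 Y216.353 F3088
G1 X122.720 Y200.469
G1 X117.941 Y180.918
G1 X113.330 Y159.708
G1 X108.507 Y138.847
G1 X103.093 Y120.346
G1 X96.710 Y106.212
G1 X88.978 Y98.454
M5
G0 X26.063 Y21.033
M3 S500
G1 X25.658 Y23.070 F1724
G1 X24.504 Y24.798
G1 X22.776 Y25.952
G1 X20.739 Y26.357
G1 X18.702 Y25.952
G1 X16.974 Y24.798
G1 X15.820 Y23.070
G1 X15.415 Y21.033
G1 X15.820 Y18.996
G1 X16.974 Y17.268
G1 X18.702 Y16.114
G1 X20.739 Y15.709
G1 X22.776 Y16.114
G1 X24.504 Y17.268
G1 X25.658 Y18.996
G1 X26.063 Y21.033
M5
G0 X0.000 Y0.000

viewBox `0 0 174.198 300.515` with mm width/height → 1 unit = 1 mm. Flip: y_m = 300.515 − y_svg.

**Shape 1** — `<path>` cubic bezier, stroke `#000000` → cut (S742, F1238). Control points (SVG): P0=(30.108,65.415), P1=(4.536,76.648), P2=(43.107,126.767), P3=(55.181,137.451); sampled at t=k/8. Machine vertices: (30.108,235.100) → (23.348,229.218) → (21.540,220.608) → (23.620,210.188) → (28.527,198.876) → (35.199,187.590) → (42.574,177.247) → (49.588,168.766) → (55.181,163.064). Open path.

**Shape 2** — `<polygon>` rectangle, stroke `#000000` → cut (S742, F1238). Machine vertices: (39.039,140.939) → (51.371,140.939) → (51.371,69.581) → (39.039,69.581) → (39.039,140.939). Closed: final G1 returns to the first vertex.

**Shape 3** — `<polyline>` open polyline, stroke `#0000ff` → engrave (S206, F3088). Machine vertices: (74.064,248.429) → (27.757,185.360) → (10.981,80.034) → (116.885,200.525) → (24.265,163.557) → (149.598,153.512). Open path.

**Shape 4** — `<path>` cubic bezier, stroke `#0000ff` → engrave (S206, F3088). Control points (SVG): P0=(134.295,73.955), P1=(116.058,91.819), P2=(111.731,191.662), P3=(88.978,202.061); sampled at t=k/8. Machine vertices: (134.295,226.560) → (128.045,216.353) → (122.720,200.469) → (117.941,180.918) → (113.330,159.708) → (108.507,138.847) → (103.093,120.346) → (96.710,106.212) → (88.978,98.454). Open path.

**Shape 5** — `<circle>` circle, stroke `#ff00ff` → score (S500, F1724). Machine vertices: (26.063,21.033) → (25.658,23.070) → (24.504,24.798) → (22.776,25.952) → (20.739,26.357) → (18.702,25.952) → (16.974,24.798) → (15.820,23.070) → (15.415,21.033) → (15.820,18.996) → (16.974,17.268) → (18.702,16.114) → (20.739,15.709) → (22.776,16.114) → (24.504,17.268) → (25.658,18.996) → (26.063,21.033). Closed: final G1 returns to the first vertex.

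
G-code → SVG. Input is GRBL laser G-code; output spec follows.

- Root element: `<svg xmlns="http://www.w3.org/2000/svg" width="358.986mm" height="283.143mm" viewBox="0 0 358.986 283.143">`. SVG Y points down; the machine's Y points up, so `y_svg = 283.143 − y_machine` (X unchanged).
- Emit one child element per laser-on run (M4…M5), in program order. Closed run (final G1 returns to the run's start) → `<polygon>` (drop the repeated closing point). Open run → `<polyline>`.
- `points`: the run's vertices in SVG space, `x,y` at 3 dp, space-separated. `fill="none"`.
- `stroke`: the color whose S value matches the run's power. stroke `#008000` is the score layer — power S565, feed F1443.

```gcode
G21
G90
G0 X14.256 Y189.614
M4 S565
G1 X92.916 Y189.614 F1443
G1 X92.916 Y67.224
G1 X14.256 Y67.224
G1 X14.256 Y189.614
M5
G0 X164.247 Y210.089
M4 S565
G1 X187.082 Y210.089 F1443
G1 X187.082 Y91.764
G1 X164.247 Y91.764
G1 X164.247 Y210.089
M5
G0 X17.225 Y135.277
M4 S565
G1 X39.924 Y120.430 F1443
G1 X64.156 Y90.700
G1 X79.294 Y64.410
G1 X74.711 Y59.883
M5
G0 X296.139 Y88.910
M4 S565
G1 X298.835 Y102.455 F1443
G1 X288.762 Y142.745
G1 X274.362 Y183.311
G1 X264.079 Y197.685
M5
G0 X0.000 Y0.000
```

<svg xmlns="http://www.w3.org/2000/svg" width="358.986mm" height="283.143mm" viewBox="0 0 358.986 283.143">
  <polygon points="14.256,93.529 92.916,93.529 92.916,215.919 14.256,215.919" fill="none" stroke="#008000"/>
  <polygon points="164.247,73.054 187.082,73.054 187.082,191.379 164.247,191.379" fill="none" stroke="#008000"/>
  <polyline points="17.225,147.866 39.924,162.713 64.156,192.443 79.294,218.733 74.711,223.260" fill="none" stroke="#008000"/>
  <polyline points="296.139,194.233 298.835,180.688 288.762,140.398 274.362,99.832 264.079,85.458" fill="none" stroke="#008000"/>
</svg>

Machine Y-up, SVG Y-down with viewBox height 283.143, so y_svg = 283.143 − y_machine; X carries over. Every run uses S565, so all elements get stroke `#008000` (score).

Run 1: The run returns to its start, so emit a `<polygon>` with points (Y-flipped): 14.256,93.529 92.916,93.529 92.916,215.919 14.256,215.919.

Run 2: The run returns to its start, so emit a `<polygon>` with points (Y-flipped): 164.247,73.054 187.082,73.054 187.082,191.379 164.247,191.379.

Run 3: The run is open, so emit a `<polyline>` with points (Y-flipped): 17.225,147.866 39.924,162.713 64.156,192.443 79.294,218.733 74.711,223.260.

Run 4: The run is open, so emit a `<polyline>` with points (Y-flipped): 296.139,194.233 298.835,180.688 288.762,140.398 274.362,99.832 264.079,85.458.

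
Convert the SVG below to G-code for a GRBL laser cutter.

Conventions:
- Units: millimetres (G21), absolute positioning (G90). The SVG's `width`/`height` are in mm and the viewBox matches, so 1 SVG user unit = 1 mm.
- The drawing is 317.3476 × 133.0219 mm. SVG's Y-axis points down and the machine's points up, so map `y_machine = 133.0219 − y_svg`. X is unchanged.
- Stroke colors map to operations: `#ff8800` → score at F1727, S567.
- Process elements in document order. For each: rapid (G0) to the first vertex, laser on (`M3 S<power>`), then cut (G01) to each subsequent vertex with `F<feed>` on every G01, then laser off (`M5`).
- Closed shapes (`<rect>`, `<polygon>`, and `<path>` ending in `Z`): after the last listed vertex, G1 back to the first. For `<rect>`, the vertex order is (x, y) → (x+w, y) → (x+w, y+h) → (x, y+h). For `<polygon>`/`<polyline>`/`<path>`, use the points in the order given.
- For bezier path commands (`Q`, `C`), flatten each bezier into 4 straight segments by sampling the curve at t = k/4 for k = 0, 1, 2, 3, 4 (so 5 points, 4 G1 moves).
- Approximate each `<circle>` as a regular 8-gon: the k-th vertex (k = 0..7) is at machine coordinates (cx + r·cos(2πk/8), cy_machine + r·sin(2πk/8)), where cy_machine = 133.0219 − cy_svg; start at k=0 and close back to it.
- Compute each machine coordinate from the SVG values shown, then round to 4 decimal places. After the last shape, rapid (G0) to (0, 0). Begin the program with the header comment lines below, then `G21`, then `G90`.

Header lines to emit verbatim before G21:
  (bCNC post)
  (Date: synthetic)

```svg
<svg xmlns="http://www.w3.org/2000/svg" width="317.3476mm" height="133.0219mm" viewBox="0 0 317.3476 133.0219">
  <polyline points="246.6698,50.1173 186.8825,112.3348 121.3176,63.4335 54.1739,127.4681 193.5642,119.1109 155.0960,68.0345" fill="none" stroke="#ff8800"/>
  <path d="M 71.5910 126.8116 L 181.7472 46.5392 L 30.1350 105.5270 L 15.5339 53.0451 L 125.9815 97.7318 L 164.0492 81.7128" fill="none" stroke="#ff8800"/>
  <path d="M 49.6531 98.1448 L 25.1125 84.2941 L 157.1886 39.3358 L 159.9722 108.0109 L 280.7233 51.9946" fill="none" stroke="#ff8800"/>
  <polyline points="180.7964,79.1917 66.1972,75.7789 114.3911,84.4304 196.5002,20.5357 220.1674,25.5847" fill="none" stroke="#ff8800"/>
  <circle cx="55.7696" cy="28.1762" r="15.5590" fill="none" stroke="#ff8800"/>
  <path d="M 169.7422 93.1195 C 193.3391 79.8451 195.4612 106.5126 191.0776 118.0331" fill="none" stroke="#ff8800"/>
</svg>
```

(bCNC post)
(Date: synthetic)
G21
G90
G0 X246.6698 Y82.9046
M3 S567
G01 X186.8825 Y20.6871 F1727
G01 X121.3176 Y69.5884 F1727
G01 X54.1739 Y5.5538 F1727
G01 X193.5642 Y13.9110 F1727
G01 X155.0960 Y64.9874 F1727
M5
G0 X71.5910 Y6.2103
M3 S567
G01 X181.7472 Y86.4827 F1727
G01 X30.1350 Y27.4949 F1727
G01 X15.5339 Y79.9768 F1727
G01 X125.9815 Y35.2901 F1727
G01 X164.0492 Y51.3091 F1727
M5
G0 X49.6531 Y34.8771
M3 S567
G01 X25.1125 Y48.7278 F1727
G01 X157.1886 Y93.6861 F1727
G01 X159.9722 Y25.0110 F1727
G01 X280.7233 Y81.0273 F1727
M5
G0 X180.7964 Y53.8302
M3 S567
G01 X66.1972 Y57.2430 F1727
G01 X114.3911 Y48.5915 F1727
G01 X196.5002 Y112.4862 F1727
G01 X220.1674 Y107.4372 F1727
M5
G0 X71.3286 Y104.8457
M3 S567
G01 X66.7715 Y115.8476 F1727
G01 X55.7696 Y120.4047 F1727
G01 X44.7677 Y115.8476 F1727
G01 X40.2106 Y104.8457 F1727
G01 X44.7677 Y93.8438 F1727
G01 X55.7696 Y89.2867 F1727
G01 X66.7715 Y93.8438 F1727
G01 X71.3286 Y104.8457 F1727
M5
G0 X169.7422 Y39.9024
M3 S567
G01 X183.6472 Y43.2299 F1727
G01 X190.9026 Y36.7437 F1727
G01 X192.9116 Y25.6085 F1727
G01 X191.0776 Y14.9888 F1727
M5
G0 X0.0000 Y0.0000

Since the viewBox matches the mm dimensions, user units are millimetres directly. The only transform is the Y-flip y_m = 133.0219 − y_svg.

Shape 1 is a open polyline drawn with `<polyline>`. Its stroke #ff8800 means score at S567, F1727. After flipping Y the toolpath is (246.6698,82.9046) → (186.8825,20.6871) → (121.3176,69.5884) → (54.1739,5.5538) → (193.5642,13.9110) → (155.0960,64.9874).

Shape 2 is a open polyline drawn with `<path>`. Its stroke #ff8800 means score at S567, F1727. After flipping Y the toolpath is (71.5910,6.2103) → (181.7472,86.4827) → (30.1350,27.4949) → (15.5339,79.9768) → (125.9815,35.2901) → (164.0492,51.3091).

Shape 3 is a open polyline drawn with `<path>`. Its stroke #ff8800 means score at S567, F1727. After flipping Y the toolpath is (49.6531,34.8771) → (25.1125,48.7278) → (157.1886,93.6861) → (159.9722,25.0110) → (280.7233,81.0273).

Shape 4 is a open polyline drawn with `<polyline>`. Its stroke #ff8800 means score at S567, F1727. After flipping Y the toolpath is (180.7964,53.8302) → (66.1972,57.2430) → (114.3911,48.5915) → (196.5002,112.4862) → (220.1674,107.4372).

Shape 5 is a circle drawn with `<circle>`. Its stroke #ff8800 means score at S567, F1727. After flipping Y the toolpath is (71.3286,104.8457) → (66.7715,115.8476) → (55.7696,120.4047) → (44.7677,115.8476) → (40.2106,104.8457) → (44.7677,93.8438) → (55.7696,89.2867) → (66.7715,93.8438) → (71.3286,104.8457), returning to the start.

Shape 6 is a cubic bezier drawn with `<path>`. Its stroke #ff8800 means score at S567, F1727. After flipping Y the toolpath is (169.7422,39.9024) → (183.6472,43.2299) → (190.9026,36.7437) → (192.9116,25.6085) → (191.0776,14.9888).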